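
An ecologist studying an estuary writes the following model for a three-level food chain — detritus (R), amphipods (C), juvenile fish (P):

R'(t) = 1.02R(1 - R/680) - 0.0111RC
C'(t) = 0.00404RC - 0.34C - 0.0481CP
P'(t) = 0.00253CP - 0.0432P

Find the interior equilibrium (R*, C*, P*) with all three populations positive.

R* ≈ 554, C* ≈ 17.1, P* ≈ 39.4

From dP/dt = 0: 0.00253C* = 0.0432, so C* = 17.1.
From dR/dt = 0: 1.02(1 - R*/680) = 0.0111·17.1, giving R* = 680·(1 - 0.186) = 554.
From dC/dt = 0: 0.00404·554 - 0.34 = 0.0481P*, so P* = 1.9/0.0481 = 39.4.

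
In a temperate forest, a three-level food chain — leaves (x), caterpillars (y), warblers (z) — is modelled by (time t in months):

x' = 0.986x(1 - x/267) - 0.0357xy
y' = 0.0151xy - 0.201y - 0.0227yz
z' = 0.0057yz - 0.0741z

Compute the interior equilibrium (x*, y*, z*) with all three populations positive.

x* ≈ 141, y* ≈ 13, z* ≈ 85.2

From dz/dt = 0: 0.0057y* = 0.0741, so y* = 13.
From dx/dt = 0: 0.986(1 - x*/267) = 0.0357·13, giving x* = 267·(1 - 0.471) = 141.
From dy/dt = 0: 0.0151·141 - 0.201 = 0.0227z*, so z* = 1.93/0.0227 = 85.2.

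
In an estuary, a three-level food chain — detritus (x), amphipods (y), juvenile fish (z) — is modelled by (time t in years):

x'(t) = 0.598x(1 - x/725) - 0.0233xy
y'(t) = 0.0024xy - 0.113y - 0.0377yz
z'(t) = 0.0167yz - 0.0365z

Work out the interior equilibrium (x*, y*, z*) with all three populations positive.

From dz/dt = 0: 0.0167y* = 0.0365, so y* = 2.19.
From dx/dt = 0: 0.598(1 - x*/725) = 0.0233·2.19, giving x* = 725·(1 - 0.0852) = 663.
From dy/dt = 0: 0.0024·663 - 0.113 = 0.0377z*, so z* = 1.48/0.0377 = 39.2.

x* ≈ 663, y* ≈ 2.19, z* ≈ 39.2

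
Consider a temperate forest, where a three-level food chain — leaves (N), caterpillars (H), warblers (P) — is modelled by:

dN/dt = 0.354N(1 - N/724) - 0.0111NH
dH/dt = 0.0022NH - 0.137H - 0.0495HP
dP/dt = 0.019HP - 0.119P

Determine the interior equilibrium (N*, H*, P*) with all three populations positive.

N* ≈ 582, H* ≈ 6.26, P* ≈ 23.1

From dP/dt = 0: 0.019H* = 0.119, so H* = 6.26.
From dN/dt = 0: 0.354(1 - N*/724) = 0.0111·6.26, giving N* = 724·(1 - 0.196) = 582.
From dH/dt = 0: 0.0022·582 - 0.137 = 0.0495P*, so P* = 1.14/0.0495 = 23.1.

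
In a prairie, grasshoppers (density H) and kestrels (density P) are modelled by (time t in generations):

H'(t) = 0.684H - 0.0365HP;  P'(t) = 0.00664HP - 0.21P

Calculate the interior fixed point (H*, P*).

Set dP/dt = 0 with P > 0: 0.00664H - 0.21 = 0, so H* = 0.21/0.00664 = 31.6.
Set dH/dt = 0 with H > 0: 0.684 - 0.0365P = 0, so P* = 0.684/0.0365 = 18.7.

H* ≈ 31.6, P* ≈ 18.7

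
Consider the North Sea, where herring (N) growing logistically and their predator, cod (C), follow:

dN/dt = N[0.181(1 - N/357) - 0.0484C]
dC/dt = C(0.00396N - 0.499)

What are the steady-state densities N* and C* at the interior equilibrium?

N* ≈ 126, C* ≈ 2.42

From dC/dt = 0 with C > 0: 0.00396N* = 0.499, so N* = 126.
Substitute into dN/dt = 0: 0.181(1 - 126/357) = 0.0484C*.
The bracket is 0.647, giving C* = 0.117/0.0484 = 2.42.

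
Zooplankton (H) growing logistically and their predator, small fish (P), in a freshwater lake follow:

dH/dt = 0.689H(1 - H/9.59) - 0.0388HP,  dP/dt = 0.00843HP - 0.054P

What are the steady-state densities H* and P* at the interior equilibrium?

H* ≈ 6.41, P* ≈ 5.9

From dP/dt = 0 with P > 0: 0.00843H* = 0.054, so H* = 6.41.
Substitute into dH/dt = 0: 0.689(1 - 6.41/9.59) = 0.0388P*.
The bracket is 0.332, giving P* = 0.229/0.0388 = 5.9.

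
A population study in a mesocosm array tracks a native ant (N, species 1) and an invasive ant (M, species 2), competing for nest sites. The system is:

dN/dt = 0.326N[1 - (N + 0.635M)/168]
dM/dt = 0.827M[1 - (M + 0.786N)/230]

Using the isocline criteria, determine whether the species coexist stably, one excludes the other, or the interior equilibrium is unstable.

stable coexistence

Compare the nullcline intercepts: K1/α12 = 168/0.635 = 265 > K2 = 230; K2/α21 = 230/0.786 = 293 > K1 = 168.
Since both inequalities hold, each species can invade when rare, so the interior equilibrium is stable.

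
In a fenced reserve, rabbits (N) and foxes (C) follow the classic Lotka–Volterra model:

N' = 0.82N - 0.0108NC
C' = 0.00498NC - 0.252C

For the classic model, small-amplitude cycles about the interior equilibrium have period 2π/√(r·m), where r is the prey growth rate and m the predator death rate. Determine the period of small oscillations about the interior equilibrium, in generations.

Here r = 0.82 and m = 0.252, so r·m = 0.207.
ω = √0.207 = 0.455 per generation, hence T = 2π/ω ≈ 13.8 generations.

T ≈ 13.8 generations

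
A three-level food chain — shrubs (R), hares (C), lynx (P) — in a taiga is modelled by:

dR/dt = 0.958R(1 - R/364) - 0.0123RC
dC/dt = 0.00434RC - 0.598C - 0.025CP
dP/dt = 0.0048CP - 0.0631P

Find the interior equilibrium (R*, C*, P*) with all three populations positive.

From dP/dt = 0: 0.0048C* = 0.0631, so C* = 13.1.
From dR/dt = 0: 0.958(1 - R*/364) = 0.0123·13.1, giving R* = 364·(1 - 0.169) = 303.
From dC/dt = 0: 0.00434·303 - 0.598 = 0.025P*, so P* = 0.715/0.025 = 28.6.

R* ≈ 303, C* ≈ 13.1, P* ≈ 28.6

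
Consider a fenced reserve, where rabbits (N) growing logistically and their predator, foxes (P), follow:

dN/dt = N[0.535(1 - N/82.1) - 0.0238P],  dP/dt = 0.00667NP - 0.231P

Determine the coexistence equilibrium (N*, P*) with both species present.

From dP/dt = 0 with P > 0: 0.00667N* = 0.231, so N* = 34.6.
Substitute into dN/dt = 0: 0.535(1 - 34.6/82.1) = 0.0238P*.
The bracket is 0.578, giving P* = 0.309/0.0238 = 13.

N* ≈ 34.6, P* ≈ 13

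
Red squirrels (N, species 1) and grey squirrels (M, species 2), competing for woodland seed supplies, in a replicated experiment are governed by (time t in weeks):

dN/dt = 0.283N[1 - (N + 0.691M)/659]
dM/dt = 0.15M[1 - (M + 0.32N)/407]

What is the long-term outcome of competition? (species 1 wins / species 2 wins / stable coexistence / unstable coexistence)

Compare the nullcline intercepts: K1/α12 = 659/0.691 = 954 > K2 = 407; K2/α21 = 407/0.32 = 1270 > K1 = 659.
Since both inequalities hold, each species can invade when rare, so the interior equilibrium is stable.

stable coexistence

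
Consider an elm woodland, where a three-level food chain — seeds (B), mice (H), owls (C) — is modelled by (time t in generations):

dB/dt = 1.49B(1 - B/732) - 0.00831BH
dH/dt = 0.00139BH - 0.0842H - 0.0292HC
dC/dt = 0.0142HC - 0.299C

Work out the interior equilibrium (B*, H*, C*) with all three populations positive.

From dC/dt = 0: 0.0142H* = 0.299, so H* = 21.1.
From dB/dt = 0: 1.49(1 - B*/732) = 0.00831·21.1, giving B* = 732·(1 - 0.117) = 646.
From dH/dt = 0: 0.00139·646 - 0.0842 = 0.0292C*, so C* = 0.814/0.0292 = 27.9.

B* ≈ 646, H* ≈ 21.1, C* ≈ 27.9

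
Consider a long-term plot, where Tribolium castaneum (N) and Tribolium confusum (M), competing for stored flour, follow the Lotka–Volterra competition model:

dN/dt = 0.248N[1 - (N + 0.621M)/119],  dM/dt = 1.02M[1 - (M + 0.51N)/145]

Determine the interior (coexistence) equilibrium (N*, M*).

Setting both brackets to zero gives the nullclines N + 0.621M = 119 and 0.51N + M = 145.
Substituting M = 145 - 0.51N into the first: N(1 - 0.621·0.51) = 119 - 0.621·145.
So N* = 29/0.683 = 42.4, and then M* = 145 - 0.51·42.4 = 123.

N* ≈ 42.4, M* ≈ 123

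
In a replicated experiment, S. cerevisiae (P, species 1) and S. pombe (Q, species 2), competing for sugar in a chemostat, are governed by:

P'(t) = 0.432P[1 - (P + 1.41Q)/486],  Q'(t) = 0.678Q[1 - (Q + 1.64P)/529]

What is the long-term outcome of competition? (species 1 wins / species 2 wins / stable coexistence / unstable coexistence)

unstable coexistence (outcome depends on initial conditions)

Compare the nullcline intercepts: K1/α12 = 486/1.41 = 345 < K2 = 529; K2/α21 = 529/1.64 = 323 < K1 = 486.
Since both are reversed, neither can invade when rare; the interior point is a saddle.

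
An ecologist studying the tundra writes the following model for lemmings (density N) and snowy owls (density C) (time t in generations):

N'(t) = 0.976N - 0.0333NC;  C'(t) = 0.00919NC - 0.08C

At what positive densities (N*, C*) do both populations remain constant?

N* ≈ 8.71, C* ≈ 29.3

Set dC/dt = 0 with C > 0: 0.00919N - 0.08 = 0, so N* = 0.08/0.00919 = 8.71.
Set dN/dt = 0 with N > 0: 0.976 - 0.0333C = 0, so C* = 0.976/0.0333 = 29.3.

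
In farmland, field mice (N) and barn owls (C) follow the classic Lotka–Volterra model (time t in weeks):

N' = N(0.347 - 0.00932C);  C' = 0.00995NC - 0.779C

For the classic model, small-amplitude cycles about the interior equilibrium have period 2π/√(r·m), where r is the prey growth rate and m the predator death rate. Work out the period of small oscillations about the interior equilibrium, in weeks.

T ≈ 12.1 weeks

Here r = 0.347 and m = 0.779, so r·m = 0.27.
ω = √0.27 = 0.52 per week, hence T = 2π/ω ≈ 12.1 weeks.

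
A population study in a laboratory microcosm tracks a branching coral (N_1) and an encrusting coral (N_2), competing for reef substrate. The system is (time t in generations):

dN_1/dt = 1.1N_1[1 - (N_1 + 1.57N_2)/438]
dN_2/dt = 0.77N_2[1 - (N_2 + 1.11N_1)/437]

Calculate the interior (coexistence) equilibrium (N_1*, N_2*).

N_1* ≈ 334, N_2* ≈ 66.2

Setting both brackets to zero gives the nullclines N_1 + 1.57N_2 = 438 and 1.11N_1 + N_2 = 437.
Substituting N_2 = 437 - 1.11N_1 into the first: N_1(1 - 1.57·1.11) = 438 - 1.57·437.
So N_1* = -248/-0.743 = 334, and then N_2* = 437 - 1.11·334 = 66.2.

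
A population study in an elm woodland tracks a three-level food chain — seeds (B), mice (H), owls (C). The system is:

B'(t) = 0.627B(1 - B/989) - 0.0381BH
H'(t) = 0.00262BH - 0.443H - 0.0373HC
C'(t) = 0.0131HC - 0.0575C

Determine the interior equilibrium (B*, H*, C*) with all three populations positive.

B* ≈ 725, H* ≈ 4.39, C* ≈ 39.1

From dC/dt = 0: 0.0131H* = 0.0575, so H* = 4.39.
From dB/dt = 0: 0.627(1 - B*/989) = 0.0381·4.39, giving B* = 989·(1 - 0.267) = 725.
From dH/dt = 0: 0.00262·725 - 0.443 = 0.0373C*, so C* = 1.46/0.0373 = 39.1.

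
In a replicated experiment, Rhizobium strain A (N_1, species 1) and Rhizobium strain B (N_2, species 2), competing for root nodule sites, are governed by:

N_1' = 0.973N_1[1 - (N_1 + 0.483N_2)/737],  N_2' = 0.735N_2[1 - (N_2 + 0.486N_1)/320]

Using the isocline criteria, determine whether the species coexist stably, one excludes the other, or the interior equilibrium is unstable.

Compare the nullcline intercepts: K1/α12 = 737/0.483 = 1530 > K2 = 320; K2/α21 = 320/0.486 = 658 < K1 = 737.
Since the inequalities point opposite ways, species 1 can invade but species 2 cannot.

species 1 excludes species 2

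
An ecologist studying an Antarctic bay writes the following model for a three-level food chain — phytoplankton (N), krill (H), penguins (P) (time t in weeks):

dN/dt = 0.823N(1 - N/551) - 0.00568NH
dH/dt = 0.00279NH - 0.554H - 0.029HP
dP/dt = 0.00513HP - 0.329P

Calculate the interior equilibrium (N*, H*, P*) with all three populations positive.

From dP/dt = 0: 0.00513H* = 0.329, so H* = 64.1.
From dN/dt = 0: 0.823(1 - N*/551) = 0.00568·64.1, giving N* = 551·(1 - 0.443) = 307.
From dH/dt = 0: 0.00279·307 - 0.554 = 0.029P*, so P* = 0.303/0.029 = 10.4.

N* ≈ 307, H* ≈ 64.1, P* ≈ 10.4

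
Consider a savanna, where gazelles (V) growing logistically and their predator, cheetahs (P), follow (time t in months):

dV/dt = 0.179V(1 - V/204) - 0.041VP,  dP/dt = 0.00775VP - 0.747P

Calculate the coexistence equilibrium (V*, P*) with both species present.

V* ≈ 96.4, P* ≈ 2.3

From dP/dt = 0 with P > 0: 0.00775V* = 0.747, so V* = 96.4.
Substitute into dV/dt = 0: 0.179(1 - 96.4/204) = 0.041P*.
The bracket is 0.528, giving P* = 0.0944/0.041 = 2.3.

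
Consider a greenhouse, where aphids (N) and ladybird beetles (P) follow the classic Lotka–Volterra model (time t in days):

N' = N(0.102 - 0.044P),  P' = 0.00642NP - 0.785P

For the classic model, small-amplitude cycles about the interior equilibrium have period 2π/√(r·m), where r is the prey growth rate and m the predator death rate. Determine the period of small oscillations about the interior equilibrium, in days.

T ≈ 22.2 days

Here r = 0.102 and m = 0.785, so r·m = 0.0801.
ω = √0.0801 = 0.283 per day, hence T = 2π/ω ≈ 22.2 days.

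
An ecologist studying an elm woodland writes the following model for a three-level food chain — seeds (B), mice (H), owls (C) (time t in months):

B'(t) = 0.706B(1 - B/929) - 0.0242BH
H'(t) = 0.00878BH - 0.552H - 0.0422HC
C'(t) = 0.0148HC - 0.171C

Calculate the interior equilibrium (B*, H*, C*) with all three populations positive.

B* ≈ 561, H* ≈ 11.6, C* ≈ 104

From dC/dt = 0: 0.0148H* = 0.171, so H* = 11.6.
From dB/dt = 0: 0.706(1 - B*/929) = 0.0242·11.6, giving B* = 929·(1 - 0.396) = 561.
From dH/dt = 0: 0.00878·561 - 0.552 = 0.0422C*, so C* = 4.37/0.0422 = 104.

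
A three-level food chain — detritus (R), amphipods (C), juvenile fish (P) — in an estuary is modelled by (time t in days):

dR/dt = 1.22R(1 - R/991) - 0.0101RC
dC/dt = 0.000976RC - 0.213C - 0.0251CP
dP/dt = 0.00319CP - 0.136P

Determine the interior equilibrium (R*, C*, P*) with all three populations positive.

From dP/dt = 0: 0.00319C* = 0.136, so C* = 42.6.
From dR/dt = 0: 1.22(1 - R*/991) = 0.0101·42.6, giving R* = 991·(1 - 0.353) = 641.
From dC/dt = 0: 0.000976·641 - 0.213 = 0.0251P*, so P* = 0.413/0.0251 = 16.4.

R* ≈ 641, C* ≈ 42.6, P* ≈ 16.4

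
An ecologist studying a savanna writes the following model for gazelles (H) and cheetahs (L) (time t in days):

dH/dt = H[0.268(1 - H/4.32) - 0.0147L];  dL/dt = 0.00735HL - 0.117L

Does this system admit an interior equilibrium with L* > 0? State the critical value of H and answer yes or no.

Threshold H = 15.9; K < 15.9, so no, the predator goes extinct.

The predator equation gives dL/dt > 0 only when H > 0.117/0.00735 = 15.9.
Without the predator, H → K = 4.32. Since 4.32 < 15.9, the predator cannot invade.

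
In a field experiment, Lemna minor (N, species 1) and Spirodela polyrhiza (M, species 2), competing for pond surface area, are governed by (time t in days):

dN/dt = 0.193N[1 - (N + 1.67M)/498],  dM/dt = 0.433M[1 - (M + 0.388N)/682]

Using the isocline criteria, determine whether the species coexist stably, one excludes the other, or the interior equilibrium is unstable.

species 2 excludes species 1

Compare the nullcline intercepts: K1/α12 = 498/1.67 = 298 < K2 = 682; K2/α21 = 682/0.388 = 1760 > K1 = 498.
Since the inequalities point opposite ways, species 2 can invade but species 1 cannot.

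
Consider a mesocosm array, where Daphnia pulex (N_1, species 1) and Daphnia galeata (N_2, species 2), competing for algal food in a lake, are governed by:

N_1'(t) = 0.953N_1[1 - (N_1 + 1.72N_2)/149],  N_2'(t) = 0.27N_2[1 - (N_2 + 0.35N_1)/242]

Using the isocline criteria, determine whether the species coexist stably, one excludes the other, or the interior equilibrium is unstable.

species 2 excludes species 1

Compare the nullcline intercepts: K1/α12 = 149/1.72 = 86.6 < K2 = 242; K2/α21 = 242/0.35 = 691 > K1 = 149.
Since the inequalities point opposite ways, species 2 can invade but species 1 cannot.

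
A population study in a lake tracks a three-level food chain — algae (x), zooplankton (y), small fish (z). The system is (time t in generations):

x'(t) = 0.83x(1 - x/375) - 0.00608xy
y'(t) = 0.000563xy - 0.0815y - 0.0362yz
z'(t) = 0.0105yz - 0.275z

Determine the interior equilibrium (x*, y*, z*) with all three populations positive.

From dz/dt = 0: 0.0105y* = 0.275, so y* = 26.2.
From dx/dt = 0: 0.83(1 - x*/375) = 0.00608·26.2, giving x* = 375·(1 - 0.192) = 303.
From dy/dt = 0: 0.000563·303 - 0.0815 = 0.0362z*, so z* = 0.0891/0.0362 = 2.46.

x* ≈ 303, y* ≈ 26.2, z* ≈ 2.46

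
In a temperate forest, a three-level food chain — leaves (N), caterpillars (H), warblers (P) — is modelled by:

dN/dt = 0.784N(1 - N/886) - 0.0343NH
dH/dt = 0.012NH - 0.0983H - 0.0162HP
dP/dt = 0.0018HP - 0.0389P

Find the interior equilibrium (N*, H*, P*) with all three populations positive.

N* ≈ 48.3, H* ≈ 21.6, P* ≈ 29.7

From dP/dt = 0: 0.0018H* = 0.0389, so H* = 21.6.
From dN/dt = 0: 0.784(1 - N*/886) = 0.0343·21.6, giving N* = 886·(1 - 0.945) = 48.3.
From dH/dt = 0: 0.012·48.3 - 0.0983 = 0.0162P*, so P* = 0.481/0.0162 = 29.7.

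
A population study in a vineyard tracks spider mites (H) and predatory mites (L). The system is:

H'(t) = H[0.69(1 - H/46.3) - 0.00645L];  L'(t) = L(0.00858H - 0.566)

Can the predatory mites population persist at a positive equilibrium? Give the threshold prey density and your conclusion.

The predator equation gives dL/dt > 0 only when H > 0.566/0.00858 = 66.
Without the predator, H → K = 46.3. Since 46.3 < 66, the predator cannot invade.

Threshold H = 66; K < 66, so no, the predator goes extinct.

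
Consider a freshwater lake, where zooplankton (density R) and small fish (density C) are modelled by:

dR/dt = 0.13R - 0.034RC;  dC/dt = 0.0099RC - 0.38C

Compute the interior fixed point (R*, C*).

R* ≈ 38.4, C* ≈ 3.82

Set dC/dt = 0 with C > 0: 0.0099R - 0.38 = 0, so R* = 0.38/0.0099 = 38.4.
Set dR/dt = 0 with R > 0: 0.13 - 0.034C = 0, so C* = 0.13/0.034 = 3.82.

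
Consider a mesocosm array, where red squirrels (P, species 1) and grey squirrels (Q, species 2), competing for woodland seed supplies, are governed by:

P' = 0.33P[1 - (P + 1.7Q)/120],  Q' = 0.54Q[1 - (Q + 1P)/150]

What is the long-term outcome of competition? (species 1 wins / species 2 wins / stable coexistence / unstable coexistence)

species 2 excludes species 1

Compare the nullcline intercepts: K1/α12 = 120/1.7 = 70.6 < K2 = 150; K2/α21 = 150/1 = 150 > K1 = 120.
Since the inequalities point opposite ways, species 2 can invade but species 1 cannot.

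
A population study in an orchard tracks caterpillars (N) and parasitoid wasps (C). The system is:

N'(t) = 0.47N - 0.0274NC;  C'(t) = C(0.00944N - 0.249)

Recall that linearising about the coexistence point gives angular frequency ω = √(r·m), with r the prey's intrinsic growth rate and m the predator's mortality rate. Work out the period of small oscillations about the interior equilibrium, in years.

Here r = 0.47 and m = 0.249, so r·m = 0.117.
ω = √0.117 = 0.342 per year, hence T = 2π/ω ≈ 18.4 years.

T ≈ 18.4 years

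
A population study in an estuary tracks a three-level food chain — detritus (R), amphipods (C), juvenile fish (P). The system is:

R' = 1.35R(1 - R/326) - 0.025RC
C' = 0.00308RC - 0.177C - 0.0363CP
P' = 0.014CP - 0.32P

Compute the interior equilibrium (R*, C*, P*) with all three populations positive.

From dP/dt = 0: 0.014C* = 0.32, so C* = 22.9.
From dR/dt = 0: 1.35(1 - R*/326) = 0.025·22.9, giving R* = 326·(1 - 0.423) = 188.
From dC/dt = 0: 0.00308·188 - 0.177 = 0.0363P*, so P* = 0.402/0.0363 = 11.1.

R* ≈ 188, C* ≈ 22.9, P* ≈ 11.1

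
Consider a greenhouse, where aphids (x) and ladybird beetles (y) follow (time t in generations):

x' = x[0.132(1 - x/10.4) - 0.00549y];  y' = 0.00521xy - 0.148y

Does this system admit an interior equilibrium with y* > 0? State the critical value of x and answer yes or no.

Threshold x = 28.4; K < 28.4, so no, the predator goes extinct.

The predator equation gives dy/dt > 0 only when x > 0.148/0.00521 = 28.4.
Without the predator, x → K = 10.4. Since 10.4 < 28.4, the predator cannot invade.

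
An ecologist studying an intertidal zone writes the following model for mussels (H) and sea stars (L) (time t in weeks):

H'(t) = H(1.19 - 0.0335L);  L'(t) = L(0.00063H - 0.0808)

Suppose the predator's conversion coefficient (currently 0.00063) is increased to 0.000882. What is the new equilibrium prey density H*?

H* ≈ 91.6

At the interior fixed point, setting dL/dt = 0 with L > 0 fixes H* = (predator death rate)/(HL coefficient) — independent of the other coefficients.
With the change, H* = 0.0808/0.000882 = 91.6; it falls from 128.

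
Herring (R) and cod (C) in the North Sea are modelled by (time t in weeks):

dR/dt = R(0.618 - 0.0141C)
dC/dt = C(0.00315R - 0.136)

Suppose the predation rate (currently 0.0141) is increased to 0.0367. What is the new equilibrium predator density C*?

C* ≈ 16.8

At the interior fixed point, setting dR/dt = 0 with R > 0 fixes C* = (prey growth rate)/(RC coefficient) — independent of the other coefficients.
With the change, C* = 0.618/0.0367 = 16.8; it falls from 43.8.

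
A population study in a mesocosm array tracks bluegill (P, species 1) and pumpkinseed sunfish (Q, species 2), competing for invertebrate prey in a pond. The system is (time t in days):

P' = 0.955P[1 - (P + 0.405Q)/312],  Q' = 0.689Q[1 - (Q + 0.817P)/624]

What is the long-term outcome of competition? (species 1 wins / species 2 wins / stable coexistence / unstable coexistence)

Compare the nullcline intercepts: K1/α12 = 312/0.405 = 770 > K2 = 624; K2/α21 = 624/0.817 = 764 > K1 = 312.
Since both inequalities hold, each species can invade when rare, so the interior equilibrium is stable.

stable coexistence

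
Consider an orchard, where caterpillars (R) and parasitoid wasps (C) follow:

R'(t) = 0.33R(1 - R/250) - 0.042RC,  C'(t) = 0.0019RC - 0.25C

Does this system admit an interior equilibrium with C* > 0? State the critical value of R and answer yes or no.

The predator equation gives dC/dt > 0 only when R > 0.25/0.0019 = 132.
Without the predator, R → K = 250. Since 250 > 132, the predator can invade and persist.

Threshold R = 132; K > 132, so yes, the predator persists.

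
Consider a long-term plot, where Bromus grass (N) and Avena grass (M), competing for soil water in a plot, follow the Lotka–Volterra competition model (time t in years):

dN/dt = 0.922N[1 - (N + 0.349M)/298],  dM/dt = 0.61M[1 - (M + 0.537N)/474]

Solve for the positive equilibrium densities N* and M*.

N* ≈ 163, M* ≈ 386

Setting both brackets to zero gives the nullclines N + 0.349M = 298 and 0.537N + M = 474.
Substituting M = 474 - 0.537N into the first: N(1 - 0.349·0.537) = 298 - 0.349·474.
So N* = 133/0.813 = 163, and then M* = 474 - 0.537·163 = 386.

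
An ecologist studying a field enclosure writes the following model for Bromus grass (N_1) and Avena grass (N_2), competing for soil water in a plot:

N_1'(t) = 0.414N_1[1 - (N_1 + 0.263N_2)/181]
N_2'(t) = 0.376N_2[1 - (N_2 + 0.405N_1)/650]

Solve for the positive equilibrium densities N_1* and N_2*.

N_1* ≈ 11.2, N_2* ≈ 645

Setting both brackets to zero gives the nullclines N_1 + 0.263N_2 = 181 and 0.405N_1 + N_2 = 650.
Substituting N_2 = 650 - 0.405N_1 into the first: N_1(1 - 0.263·0.405) = 181 - 0.263·650.
So N_1* = 10/0.893 = 11.2, and then N_2* = 650 - 0.405·11.2 = 645.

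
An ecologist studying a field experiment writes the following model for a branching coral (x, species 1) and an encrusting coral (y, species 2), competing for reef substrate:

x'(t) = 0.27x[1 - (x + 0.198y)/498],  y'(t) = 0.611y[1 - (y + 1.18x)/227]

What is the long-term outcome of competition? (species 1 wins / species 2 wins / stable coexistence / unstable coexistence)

species 1 excludes species 2

Compare the nullcline intercepts: K1/α12 = 498/0.198 = 2520 > K2 = 227; K2/α21 = 227/1.18 = 192 < K1 = 498.
Since the inequalities point opposite ways, species 1 can invade but species 2 cannot.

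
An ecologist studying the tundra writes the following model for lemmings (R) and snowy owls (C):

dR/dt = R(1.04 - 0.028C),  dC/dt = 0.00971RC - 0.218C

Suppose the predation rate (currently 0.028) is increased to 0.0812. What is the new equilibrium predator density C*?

At the interior fixed point, setting dR/dt = 0 with R > 0 fixes C* = (prey growth rate)/(RC coefficient) — independent of the other coefficients.
With the change, C* = 1.04/0.0812 = 12.8; it falls from 37.1.

C* ≈ 12.8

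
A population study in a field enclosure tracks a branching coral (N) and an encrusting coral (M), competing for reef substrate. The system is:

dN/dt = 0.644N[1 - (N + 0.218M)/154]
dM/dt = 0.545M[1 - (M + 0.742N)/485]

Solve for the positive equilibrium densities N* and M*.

Setting both brackets to zero gives the nullclines N + 0.218M = 154 and 0.742N + M = 485.
Substituting M = 485 - 0.742N into the first: N(1 - 0.218·0.742) = 154 - 0.218·485.
So N* = 48.3/0.838 = 57.6, and then M* = 485 - 0.742·57.6 = 442.

N* ≈ 57.6, M* ≈ 442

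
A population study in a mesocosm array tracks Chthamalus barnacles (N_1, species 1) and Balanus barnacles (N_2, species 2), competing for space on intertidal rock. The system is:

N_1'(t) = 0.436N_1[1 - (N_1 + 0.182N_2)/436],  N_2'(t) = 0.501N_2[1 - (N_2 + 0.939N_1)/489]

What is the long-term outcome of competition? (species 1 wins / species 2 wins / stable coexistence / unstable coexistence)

stable coexistence

Compare the nullcline intercepts: K1/α12 = 436/0.182 = 2400 > K2 = 489; K2/α21 = 489/0.939 = 521 > K1 = 436.
Since both inequalities hold, each species can invade when rare, so the interior equilibrium is stable.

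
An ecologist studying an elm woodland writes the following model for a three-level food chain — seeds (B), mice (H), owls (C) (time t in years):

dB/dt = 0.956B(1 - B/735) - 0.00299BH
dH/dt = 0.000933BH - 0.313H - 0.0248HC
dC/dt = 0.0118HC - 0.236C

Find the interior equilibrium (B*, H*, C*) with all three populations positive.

From dC/dt = 0: 0.0118H* = 0.236, so H* = 20.
From dB/dt = 0: 0.956(1 - B*/735) = 0.00299·20, giving B* = 735·(1 - 0.0626) = 689.
From dH/dt = 0: 0.000933·689 - 0.313 = 0.0248C*, so C* = 0.33/0.0248 = 13.3.

B* ≈ 689, H* ≈ 20, C* ≈ 13.3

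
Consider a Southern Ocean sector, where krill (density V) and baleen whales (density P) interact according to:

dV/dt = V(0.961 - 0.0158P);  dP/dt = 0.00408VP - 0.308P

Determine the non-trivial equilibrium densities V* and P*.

Set dP/dt = 0 with P > 0: 0.00408V - 0.308 = 0, so V* = 0.308/0.00408 = 75.5.
Set dV/dt = 0 with V > 0: 0.961 - 0.0158P = 0, so P* = 0.961/0.0158 = 60.8.

V* ≈ 75.5, P* ≈ 60.8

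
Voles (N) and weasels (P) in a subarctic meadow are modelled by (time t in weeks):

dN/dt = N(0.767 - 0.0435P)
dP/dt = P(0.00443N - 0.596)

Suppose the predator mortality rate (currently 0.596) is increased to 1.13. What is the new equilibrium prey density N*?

N* ≈ 255

At the interior fixed point, setting dP/dt = 0 with P > 0 fixes N* = (predator death rate)/(NP coefficient) — independent of the other coefficients.
With the change, N* = 1.13/0.00443 = 255; it rises from 135.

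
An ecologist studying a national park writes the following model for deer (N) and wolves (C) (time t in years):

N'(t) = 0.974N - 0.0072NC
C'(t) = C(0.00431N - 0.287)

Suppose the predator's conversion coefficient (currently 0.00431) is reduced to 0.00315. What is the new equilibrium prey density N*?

At the interior fixed point, setting dC/dt = 0 with C > 0 fixes N* = (predator death rate)/(NC coefficient) — independent of the other coefficients.
With the change, N* = 0.287/0.00315 = 91.1; it rises from 66.6.

N* ≈ 91.1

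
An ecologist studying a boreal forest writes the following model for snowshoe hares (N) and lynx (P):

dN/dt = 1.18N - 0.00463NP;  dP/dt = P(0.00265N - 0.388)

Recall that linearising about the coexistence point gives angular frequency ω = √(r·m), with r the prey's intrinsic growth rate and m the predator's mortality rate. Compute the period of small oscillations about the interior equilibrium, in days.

T ≈ 9.29 days

Here r = 1.18 and m = 0.388, so r·m = 0.458.
ω = √0.458 = 0.677 per day, hence T = 2π/ω ≈ 9.29 days.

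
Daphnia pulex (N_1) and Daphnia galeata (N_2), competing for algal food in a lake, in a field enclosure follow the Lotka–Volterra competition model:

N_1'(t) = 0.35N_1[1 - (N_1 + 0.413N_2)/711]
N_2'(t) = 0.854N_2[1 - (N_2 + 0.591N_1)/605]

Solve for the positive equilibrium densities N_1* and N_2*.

N_1* ≈ 610, N_2* ≈ 244

Setting both brackets to zero gives the nullclines N_1 + 0.413N_2 = 711 and 0.591N_1 + N_2 = 605.
Substituting N_2 = 605 - 0.591N_1 into the first: N_1(1 - 0.413·0.591) = 711 - 0.413·605.
So N_1* = 461/0.756 = 610, and then N_2* = 605 - 0.591·610 = 244.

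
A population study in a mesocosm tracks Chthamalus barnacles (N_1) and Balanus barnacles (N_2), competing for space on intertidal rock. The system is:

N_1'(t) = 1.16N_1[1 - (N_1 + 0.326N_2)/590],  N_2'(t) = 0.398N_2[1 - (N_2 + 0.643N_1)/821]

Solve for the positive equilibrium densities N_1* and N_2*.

Setting both brackets to zero gives the nullclines N_1 + 0.326N_2 = 590 and 0.643N_1 + N_2 = 821.
Substituting N_2 = 821 - 0.643N_1 into the first: N_1(1 - 0.326·0.643) = 590 - 0.326·821.
So N_1* = 322/0.79 = 408, and then N_2* = 821 - 0.643·408 = 559.

N_1* ≈ 408, N_2* ≈ 559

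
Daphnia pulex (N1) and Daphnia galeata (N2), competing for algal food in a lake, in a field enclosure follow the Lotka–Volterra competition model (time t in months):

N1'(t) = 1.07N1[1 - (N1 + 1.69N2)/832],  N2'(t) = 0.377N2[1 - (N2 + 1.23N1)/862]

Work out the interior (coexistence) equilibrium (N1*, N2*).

N1* ≈ 579, N2* ≈ 150

Setting both brackets to zero gives the nullclines N1 + 1.69N2 = 832 and 1.23N1 + N2 = 862.
Substituting N2 = 862 - 1.23N1 into the first: N1(1 - 1.69·1.23) = 832 - 1.69·862.
So N1* = -625/-1.08 = 579, and then N2* = 862 - 1.23·579 = 150.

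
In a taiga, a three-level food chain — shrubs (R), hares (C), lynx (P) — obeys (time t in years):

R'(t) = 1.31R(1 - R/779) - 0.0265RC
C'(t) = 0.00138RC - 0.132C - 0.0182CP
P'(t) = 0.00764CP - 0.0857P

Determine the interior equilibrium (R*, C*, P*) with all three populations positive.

From dP/dt = 0: 0.00764C* = 0.0857, so C* = 11.2.
From dR/dt = 0: 1.31(1 - R*/779) = 0.0265·11.2, giving R* = 779·(1 - 0.227) = 602.
From dC/dt = 0: 0.00138·602 - 0.132 = 0.0182P*, so P* = 0.699/0.0182 = 38.4.

R* ≈ 602, C* ≈ 11.2, P* ≈ 38.4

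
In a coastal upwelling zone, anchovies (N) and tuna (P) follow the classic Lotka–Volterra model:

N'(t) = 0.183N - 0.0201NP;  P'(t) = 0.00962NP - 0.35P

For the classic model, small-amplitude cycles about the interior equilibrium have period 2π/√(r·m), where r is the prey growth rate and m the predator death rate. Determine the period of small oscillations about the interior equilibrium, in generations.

T ≈ 24.8 generations

Here r = 0.183 and m = 0.35, so r·m = 0.064.
ω = √0.064 = 0.253 per generation, hence T = 2π/ω ≈ 24.8 generations.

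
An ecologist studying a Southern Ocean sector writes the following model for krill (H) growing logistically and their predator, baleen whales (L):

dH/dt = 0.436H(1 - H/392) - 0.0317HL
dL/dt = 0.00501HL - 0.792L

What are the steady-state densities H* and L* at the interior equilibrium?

From dL/dt = 0 with L > 0: 0.00501H* = 0.792, so H* = 158.
Substitute into dH/dt = 0: 0.436(1 - 158/392) = 0.0317L*.
The bracket is 0.597, giving L* = 0.26/0.0317 = 8.21.

H* ≈ 158, L* ≈ 8.21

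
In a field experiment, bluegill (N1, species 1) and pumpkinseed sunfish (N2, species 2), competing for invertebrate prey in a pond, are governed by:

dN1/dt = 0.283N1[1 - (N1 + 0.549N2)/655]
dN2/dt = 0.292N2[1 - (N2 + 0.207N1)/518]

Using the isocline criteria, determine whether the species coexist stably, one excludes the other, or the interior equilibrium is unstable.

Compare the nullcline intercepts: K1/α12 = 655/0.549 = 1190 > K2 = 518; K2/α21 = 518/0.207 = 2500 > K1 = 655.
Since both inequalities hold, each species can invade when rare, so the interior equilibrium is stable.

stable coexistence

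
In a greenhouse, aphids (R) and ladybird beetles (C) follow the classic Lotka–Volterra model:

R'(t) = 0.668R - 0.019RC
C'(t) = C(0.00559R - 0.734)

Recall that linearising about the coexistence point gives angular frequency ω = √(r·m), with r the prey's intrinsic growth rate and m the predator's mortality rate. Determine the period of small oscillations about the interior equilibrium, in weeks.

T ≈ 8.97 weeks

Here r = 0.668 and m = 0.734, so r·m = 0.49.
ω = √0.49 = 0.7 per week, hence T = 2π/ω ≈ 8.97 weeks.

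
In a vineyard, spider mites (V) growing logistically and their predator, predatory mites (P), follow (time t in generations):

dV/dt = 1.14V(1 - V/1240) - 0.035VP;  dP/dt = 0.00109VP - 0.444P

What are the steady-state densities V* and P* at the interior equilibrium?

V* ≈ 407, P* ≈ 21.9

From dP/dt = 0 with P > 0: 0.00109V* = 0.444, so V* = 407.
Substitute into dV/dt = 0: 1.14(1 - 407/1240) = 0.035P*.
The bracket is 0.672, giving P* = 0.766/0.035 = 21.9.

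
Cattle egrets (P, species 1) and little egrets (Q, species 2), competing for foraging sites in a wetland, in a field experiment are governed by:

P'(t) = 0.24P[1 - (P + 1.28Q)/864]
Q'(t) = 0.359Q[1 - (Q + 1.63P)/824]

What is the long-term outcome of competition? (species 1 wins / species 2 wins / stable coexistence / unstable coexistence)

unstable coexistence (outcome depends on initial conditions)

Compare the nullcline intercepts: K1/α12 = 864/1.28 = 675 < K2 = 824; K2/α21 = 824/1.63 = 506 < K1 = 864.
Since both are reversed, neither can invade when rare; the interior point is a saddle.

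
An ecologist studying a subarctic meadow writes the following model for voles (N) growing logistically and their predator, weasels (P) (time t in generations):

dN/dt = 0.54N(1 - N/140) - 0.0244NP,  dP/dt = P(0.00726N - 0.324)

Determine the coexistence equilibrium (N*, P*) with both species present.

From dP/dt = 0 with P > 0: 0.00726N* = 0.324, so N* = 44.6.
Substitute into dN/dt = 0: 0.54(1 - 44.6/140) = 0.0244P*.
The bracket is 0.681, giving P* = 0.368/0.0244 = 15.1.

N* ≈ 44.6, P* ≈ 15.1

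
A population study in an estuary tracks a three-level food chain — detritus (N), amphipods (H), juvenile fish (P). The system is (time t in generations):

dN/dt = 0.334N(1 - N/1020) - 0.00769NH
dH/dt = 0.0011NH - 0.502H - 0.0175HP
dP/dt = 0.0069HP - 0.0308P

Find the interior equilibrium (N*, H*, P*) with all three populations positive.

N* ≈ 915, H* ≈ 4.46, P* ≈ 28.8

From dP/dt = 0: 0.0069H* = 0.0308, so H* = 4.46.
From dN/dt = 0: 0.334(1 - N*/1020) = 0.00769·4.46, giving N* = 1020·(1 - 0.103) = 915.
From dH/dt = 0: 0.0011·915 - 0.502 = 0.0175P*, so P* = 0.505/0.0175 = 28.8.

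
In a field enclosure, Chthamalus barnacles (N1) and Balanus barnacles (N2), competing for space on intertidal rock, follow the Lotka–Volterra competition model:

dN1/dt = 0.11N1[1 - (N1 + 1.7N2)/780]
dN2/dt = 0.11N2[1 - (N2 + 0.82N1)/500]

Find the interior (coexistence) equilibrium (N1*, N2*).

Setting both brackets to zero gives the nullclines N1 + 1.7N2 = 780 and 0.82N1 + N2 = 500.
Substituting N2 = 500 - 0.82N1 into the first: N1(1 - 1.7·0.82) = 780 - 1.7·500.
So N1* = -70/-0.394 = 178, and then N2* = 500 - 0.82·178 = 354.

N1* ≈ 178, N2* ≈ 354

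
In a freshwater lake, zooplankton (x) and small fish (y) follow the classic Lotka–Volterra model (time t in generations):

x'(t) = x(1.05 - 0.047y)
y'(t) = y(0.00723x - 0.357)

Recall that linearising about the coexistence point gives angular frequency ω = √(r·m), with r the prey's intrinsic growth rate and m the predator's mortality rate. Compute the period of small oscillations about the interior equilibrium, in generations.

Here r = 1.05 and m = 0.357, so r·m = 0.375.
ω = √0.375 = 0.612 per generation, hence T = 2π/ω ≈ 10.3 generations.

T ≈ 10.3 generations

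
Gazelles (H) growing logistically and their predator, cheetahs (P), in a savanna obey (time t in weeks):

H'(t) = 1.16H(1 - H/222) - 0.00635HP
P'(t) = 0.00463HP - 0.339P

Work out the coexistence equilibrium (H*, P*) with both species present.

H* ≈ 73.2, P* ≈ 122

From dP/dt = 0 with P > 0: 0.00463H* = 0.339, so H* = 73.2.
Substitute into dH/dt = 0: 1.16(1 - 73.2/222) = 0.00635P*.
The bracket is 0.67, giving P* = 0.777/0.00635 = 122.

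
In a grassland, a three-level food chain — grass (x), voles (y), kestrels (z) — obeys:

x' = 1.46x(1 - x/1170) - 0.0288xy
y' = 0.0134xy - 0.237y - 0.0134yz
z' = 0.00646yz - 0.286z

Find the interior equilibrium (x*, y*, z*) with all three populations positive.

From dz/dt = 0: 0.00646y* = 0.286, so y* = 44.3.
From dx/dt = 0: 1.46(1 - x*/1170) = 0.0288·44.3, giving x* = 1170·(1 - 0.873) = 148.
From dy/dt = 0: 0.0134·148 - 0.237 = 0.0134z*, so z* = 1.75/0.0134 = 131.

x* ≈ 148, y* ≈ 44.3, z* ≈ 131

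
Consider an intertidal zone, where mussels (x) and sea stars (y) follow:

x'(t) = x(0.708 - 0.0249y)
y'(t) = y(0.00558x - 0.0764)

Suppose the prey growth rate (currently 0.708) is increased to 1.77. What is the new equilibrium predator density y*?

y* ≈ 71.1

At the interior fixed point, setting dx/dt = 0 with x > 0 fixes y* = (prey growth rate)/(xy coefficient) — independent of the other coefficients.
With the change, y* = 1.77/0.0249 = 71.1; it rises from 28.4.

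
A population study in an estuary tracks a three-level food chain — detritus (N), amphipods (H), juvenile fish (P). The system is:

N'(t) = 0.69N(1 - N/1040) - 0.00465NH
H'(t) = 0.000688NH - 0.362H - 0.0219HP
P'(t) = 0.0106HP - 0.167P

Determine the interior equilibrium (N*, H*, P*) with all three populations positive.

From dP/dt = 0: 0.0106H* = 0.167, so H* = 15.8.
From dN/dt = 0: 0.69(1 - N*/1040) = 0.00465·15.8, giving N* = 1040·(1 - 0.106) = 930.
From dH/dt = 0: 0.000688·930 - 0.362 = 0.0219P*, so P* = 0.278/0.0219 = 12.7.

N* ≈ 930, H* ≈ 15.8, P* ≈ 12.7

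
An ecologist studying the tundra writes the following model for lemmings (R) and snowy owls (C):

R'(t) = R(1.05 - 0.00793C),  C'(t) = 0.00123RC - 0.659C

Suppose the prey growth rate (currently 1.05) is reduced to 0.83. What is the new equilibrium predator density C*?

C* ≈ 105

At the interior fixed point, setting dR/dt = 0 with R > 0 fixes C* = (prey growth rate)/(RC coefficient) — independent of the other coefficients.
With the change, C* = 0.83/0.00793 = 105; it falls from 132.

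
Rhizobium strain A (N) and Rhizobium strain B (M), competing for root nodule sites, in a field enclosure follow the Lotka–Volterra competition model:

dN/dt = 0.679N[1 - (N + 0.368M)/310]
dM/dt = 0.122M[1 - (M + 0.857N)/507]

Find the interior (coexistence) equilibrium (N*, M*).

Setting both brackets to zero gives the nullclines N + 0.368M = 310 and 0.857N + M = 507.
Substituting M = 507 - 0.857N into the first: N(1 - 0.368·0.857) = 310 - 0.368·507.
So N* = 123/0.685 = 180, and then M* = 507 - 0.857·180 = 353.

N* ≈ 180, M* ≈ 353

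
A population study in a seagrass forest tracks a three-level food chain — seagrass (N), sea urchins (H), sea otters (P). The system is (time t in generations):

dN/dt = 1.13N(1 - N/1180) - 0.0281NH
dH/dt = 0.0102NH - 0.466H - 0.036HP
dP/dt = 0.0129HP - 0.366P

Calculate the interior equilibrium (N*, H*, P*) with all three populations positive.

N* ≈ 347, H* ≈ 28.4, P* ≈ 85.5

From dP/dt = 0: 0.0129H* = 0.366, so H* = 28.4.
From dN/dt = 0: 1.13(1 - N*/1180) = 0.0281·28.4, giving N* = 1180·(1 - 0.706) = 347.
From dH/dt = 0: 0.0102·347 - 0.466 = 0.036P*, so P* = 3.08/0.036 = 85.5.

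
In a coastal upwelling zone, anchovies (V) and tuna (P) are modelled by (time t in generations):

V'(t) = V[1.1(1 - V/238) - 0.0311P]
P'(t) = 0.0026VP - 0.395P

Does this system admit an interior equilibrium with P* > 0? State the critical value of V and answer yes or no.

The predator equation gives dP/dt > 0 only when V > 0.395/0.0026 = 152.
Without the predator, V → K = 238. Since 238 > 152, the predator can invade and persist.

Threshold V = 152; K > 152, so yes, the predator persists.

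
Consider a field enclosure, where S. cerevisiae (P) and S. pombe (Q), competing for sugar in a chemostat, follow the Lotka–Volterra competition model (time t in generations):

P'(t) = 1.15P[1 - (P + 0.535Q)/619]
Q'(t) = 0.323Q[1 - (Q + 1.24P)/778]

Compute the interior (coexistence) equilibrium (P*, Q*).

Setting both brackets to zero gives the nullclines P + 0.535Q = 619 and 1.24P + Q = 778.
Substituting Q = 778 - 1.24P into the first: P(1 - 0.535·1.24) = 619 - 0.535·778.
So P* = 203/0.337 = 602, and then Q* = 778 - 1.24·602 = 31.

P* ≈ 602, Q* ≈ 31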